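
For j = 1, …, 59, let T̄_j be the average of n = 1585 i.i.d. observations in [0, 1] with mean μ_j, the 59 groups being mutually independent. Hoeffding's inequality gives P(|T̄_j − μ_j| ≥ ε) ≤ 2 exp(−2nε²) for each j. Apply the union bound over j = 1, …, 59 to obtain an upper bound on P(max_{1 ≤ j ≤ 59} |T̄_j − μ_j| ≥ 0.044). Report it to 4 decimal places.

0.2550

Per-experiment Hoeffding bound: 2·exp(−2·1585·0.044²) = 2·exp(−6.13712) = 0.0043223.
Union bound over 59 events: 59·0.0043223 = 0.25501.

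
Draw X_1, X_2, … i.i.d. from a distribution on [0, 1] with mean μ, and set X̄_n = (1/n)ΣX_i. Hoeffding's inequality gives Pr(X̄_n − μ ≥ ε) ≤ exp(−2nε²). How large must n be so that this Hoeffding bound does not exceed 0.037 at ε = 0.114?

127

Require exp(−2nε²) ≤ 0.037, i.e. 2nε² ≥ ln(1/0.037) = 3.296837.
So n ≥ 3.296837 / (2·0.114²) = 126.840.
The smallest integer n is 127.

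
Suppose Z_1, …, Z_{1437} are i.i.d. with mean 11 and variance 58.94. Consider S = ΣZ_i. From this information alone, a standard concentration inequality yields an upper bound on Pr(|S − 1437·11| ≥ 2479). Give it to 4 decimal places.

With mean and variance of each term known, Chebyshev's inequality bounds the deviation of the sum (or sample mean).
Var(S) = n·Var(Z_i) = 1437·58.94 = 84696.78.
Chebyshev: Pr(|S − 1437·11| ≥ 2479) ≤ Var(S)/2479² = 84696.78/6145441 = 0.0138.

0.0138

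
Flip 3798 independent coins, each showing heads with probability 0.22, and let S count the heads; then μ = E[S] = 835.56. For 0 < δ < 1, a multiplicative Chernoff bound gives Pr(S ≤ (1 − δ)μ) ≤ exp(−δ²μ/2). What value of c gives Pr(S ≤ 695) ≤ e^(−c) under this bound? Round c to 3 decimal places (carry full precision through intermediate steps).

11.823

Write 695 = (1 − δ)μ, so δ = 1 − 695/835.56 = 0.1682225…
Then the exponent is δ²μ/2 = (μ − 695)²/(2μ) = 11.822678.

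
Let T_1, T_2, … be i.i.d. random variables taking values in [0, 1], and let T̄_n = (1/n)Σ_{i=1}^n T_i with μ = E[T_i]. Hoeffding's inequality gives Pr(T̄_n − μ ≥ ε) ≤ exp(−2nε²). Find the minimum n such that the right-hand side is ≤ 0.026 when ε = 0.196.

Require exp(−2nε²) ≤ 0.026, i.e. 2nε² ≥ ln(1/0.026) = 3.649659.
So n ≥ 3.649659 / (2·0.196²) = 47.502.
The smallest integer n is 48.

48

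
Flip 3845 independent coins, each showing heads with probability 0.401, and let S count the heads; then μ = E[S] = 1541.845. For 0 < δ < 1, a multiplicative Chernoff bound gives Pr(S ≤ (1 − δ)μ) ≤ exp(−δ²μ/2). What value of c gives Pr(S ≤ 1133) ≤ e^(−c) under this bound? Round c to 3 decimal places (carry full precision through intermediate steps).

54.206

Write 1133 = (1 − δ)μ, so δ = 1 − 1133/1541.845 = 0.2651661…
Then the exponent is δ²μ/2 = (μ − 1133)²/(2μ) = 54.205914.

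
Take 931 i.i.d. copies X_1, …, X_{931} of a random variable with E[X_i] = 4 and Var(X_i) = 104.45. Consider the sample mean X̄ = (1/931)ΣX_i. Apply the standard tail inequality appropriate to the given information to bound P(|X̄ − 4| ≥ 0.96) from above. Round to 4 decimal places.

With mean and variance of each term known, Chebyshev's inequality bounds the deviation of the sum (or sample mean).
Var(X̄) = Var(X_i)/n = 104.45/931 = 0.11219.
Chebyshev: P(|X̄ − 4| ≥ 0.96) ≤ Var(X̄)/(0.96)² = 104.45/(931·0.96²) = 0.1217.

0.1217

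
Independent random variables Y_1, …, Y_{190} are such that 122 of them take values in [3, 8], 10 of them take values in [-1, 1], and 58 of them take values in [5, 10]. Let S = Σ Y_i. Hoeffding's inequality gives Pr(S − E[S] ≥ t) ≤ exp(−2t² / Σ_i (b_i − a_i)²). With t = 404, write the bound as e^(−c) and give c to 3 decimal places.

Σ(b_i − a_i)² = 122·5² + 10·2² + 58·5² = 4540.
c = 2t² / 4540 = 2·404² / 4540 = 71.9013.

71.901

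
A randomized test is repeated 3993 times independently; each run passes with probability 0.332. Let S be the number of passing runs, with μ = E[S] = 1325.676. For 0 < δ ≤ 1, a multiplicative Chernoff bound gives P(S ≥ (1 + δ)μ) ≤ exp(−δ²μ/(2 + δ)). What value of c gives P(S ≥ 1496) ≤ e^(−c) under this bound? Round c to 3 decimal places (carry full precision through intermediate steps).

Write 1496 = (1 + δ)μ, so δ = 1496/1325.676 − 1 = 0.1284809…
Then the exponent is δ²μ/(2 + δ) = (1496 − μ)² / (μ·(2 + δ)) = 10.281218.

10.281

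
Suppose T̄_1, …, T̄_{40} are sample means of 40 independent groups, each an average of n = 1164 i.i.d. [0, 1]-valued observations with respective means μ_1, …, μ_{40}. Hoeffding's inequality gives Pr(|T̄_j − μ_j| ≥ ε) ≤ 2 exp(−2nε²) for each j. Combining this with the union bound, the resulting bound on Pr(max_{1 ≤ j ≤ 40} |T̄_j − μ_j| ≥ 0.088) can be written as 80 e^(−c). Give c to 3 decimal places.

Union bound over the 40 events: Pr(max_{1 ≤ j ≤ 40} |T̄_j − μ_j| ≥ 0.088) ≤ 40·2·exp(−2nε²) = 80 exp(−2·1164·0.088²).
So c = 2·1164·0.088² = 18.0280.

18.028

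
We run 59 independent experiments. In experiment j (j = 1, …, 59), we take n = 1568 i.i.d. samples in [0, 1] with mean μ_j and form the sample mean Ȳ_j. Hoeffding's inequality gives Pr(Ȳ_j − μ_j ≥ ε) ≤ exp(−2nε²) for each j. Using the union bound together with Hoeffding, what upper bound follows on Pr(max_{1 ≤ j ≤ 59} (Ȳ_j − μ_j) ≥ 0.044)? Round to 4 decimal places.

Per-experiment Hoeffding bound: exp(−2·1568·0.044²) = exp(−6.07130) = 0.0023082.
Union bound over 59 events: 59·0.0023082 = 0.13618.

0.1362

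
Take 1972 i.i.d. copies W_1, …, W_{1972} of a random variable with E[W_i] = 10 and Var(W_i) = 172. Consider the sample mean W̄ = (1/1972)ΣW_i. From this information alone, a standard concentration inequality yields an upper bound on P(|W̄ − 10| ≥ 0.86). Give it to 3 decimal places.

With mean and variance of each term known, Chebyshev's inequality bounds the deviation of the sum (or sample mean).
Var(W̄) = Var(W_i)/n = 172/1972 = 0.087221.
Chebyshev: P(|W̄ − 10| ≥ 0.86) ≤ Var(W̄)/(0.86)² = 172/(1972·0.86²) = 0.1179.

0.118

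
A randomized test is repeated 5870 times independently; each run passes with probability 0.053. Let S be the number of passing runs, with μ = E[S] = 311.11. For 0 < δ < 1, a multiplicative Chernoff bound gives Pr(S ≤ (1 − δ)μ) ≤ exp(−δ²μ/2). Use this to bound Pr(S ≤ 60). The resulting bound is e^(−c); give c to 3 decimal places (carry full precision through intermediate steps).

Write 60 = (1 − δ)μ, so δ = 1 − 60/311.11 = 0.8071422…
Then the exponent is δ²μ/2 = (μ − 60)²/(2μ) = 101.340735.

101.341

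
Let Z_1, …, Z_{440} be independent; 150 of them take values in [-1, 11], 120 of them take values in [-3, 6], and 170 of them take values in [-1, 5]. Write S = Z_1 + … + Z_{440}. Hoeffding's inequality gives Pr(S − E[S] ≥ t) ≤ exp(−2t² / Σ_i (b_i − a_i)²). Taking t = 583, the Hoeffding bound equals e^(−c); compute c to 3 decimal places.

18.156

Σ(b_i − a_i)² = 150·12² + 120·9² + 170·6² = 37440.
c = 2t² / 37440 = 2·583² / 37440 = 18.1565.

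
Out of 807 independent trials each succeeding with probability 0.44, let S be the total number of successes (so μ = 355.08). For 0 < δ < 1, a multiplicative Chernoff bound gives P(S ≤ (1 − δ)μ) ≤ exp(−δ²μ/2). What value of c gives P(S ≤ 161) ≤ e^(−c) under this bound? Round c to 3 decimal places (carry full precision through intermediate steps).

53.040

Write 161 = (1 − δ)μ, so δ = 1 − 161/355.08 = 0.5465811…
Then the exponent is δ²μ/2 = (μ − 161)²/(2μ) = 53.040225.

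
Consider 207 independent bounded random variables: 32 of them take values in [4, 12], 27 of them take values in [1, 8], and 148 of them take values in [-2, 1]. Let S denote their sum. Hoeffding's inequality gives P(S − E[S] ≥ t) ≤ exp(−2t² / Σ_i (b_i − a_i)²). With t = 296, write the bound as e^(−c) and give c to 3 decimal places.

37.260

Σ(b_i − a_i)² = 32·8² + 27·7² + 148·3² = 4703.
c = 2t² / 4703 = 2·296² / 4703 = 37.2596.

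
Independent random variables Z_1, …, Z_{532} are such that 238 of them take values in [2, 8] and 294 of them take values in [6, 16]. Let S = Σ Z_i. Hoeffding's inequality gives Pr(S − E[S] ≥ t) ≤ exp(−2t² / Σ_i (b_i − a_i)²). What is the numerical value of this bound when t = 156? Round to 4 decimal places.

0.2775

Σ(b_i − a_i)² = 238·6² + 294·10² = 37968.
Exponent = 2·156² / 37968 = 1.28192.
Bound = exp(−1.28192) = 0.27750.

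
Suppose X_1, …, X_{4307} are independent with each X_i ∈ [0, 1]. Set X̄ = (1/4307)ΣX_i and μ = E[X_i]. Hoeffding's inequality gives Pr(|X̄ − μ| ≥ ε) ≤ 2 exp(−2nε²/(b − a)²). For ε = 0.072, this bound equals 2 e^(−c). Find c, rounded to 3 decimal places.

44.655

c = 2nε²/(b − a)² = 2·4307·0.072² / 1² = 44.6550.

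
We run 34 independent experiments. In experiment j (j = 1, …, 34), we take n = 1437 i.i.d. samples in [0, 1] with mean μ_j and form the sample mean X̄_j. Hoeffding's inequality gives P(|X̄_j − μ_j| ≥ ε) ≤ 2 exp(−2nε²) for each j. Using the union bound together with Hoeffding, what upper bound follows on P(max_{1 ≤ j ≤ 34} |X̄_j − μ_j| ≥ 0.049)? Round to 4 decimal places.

0.0685

Per-experiment Hoeffding bound: 2·exp(−2·1437·0.049²) = 2·exp(−6.90047) = 0.0020146.
Union bound over 34 events: 34·0.0020146 = 0.06850.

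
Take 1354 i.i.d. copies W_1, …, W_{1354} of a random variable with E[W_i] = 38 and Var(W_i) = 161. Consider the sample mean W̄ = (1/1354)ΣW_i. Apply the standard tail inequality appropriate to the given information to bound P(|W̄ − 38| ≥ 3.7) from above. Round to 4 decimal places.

With mean and variance of each term known, Chebyshev's inequality bounds the deviation of the sum (or sample mean).
Var(W̄) = Var(W_i)/n = 161/1354 = 0.11891.
Chebyshev: P(|W̄ − 38| ≥ 3.7) ≤ Var(W̄)/(3.7)² = 161/(1354·3.7²) = 0.0087.

0.0087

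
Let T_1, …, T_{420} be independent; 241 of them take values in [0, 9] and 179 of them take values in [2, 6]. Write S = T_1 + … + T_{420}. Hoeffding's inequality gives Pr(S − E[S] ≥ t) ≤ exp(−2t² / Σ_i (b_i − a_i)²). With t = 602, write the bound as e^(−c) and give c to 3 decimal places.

32.379

Σ(b_i − a_i)² = 241·9² + 179·4² = 22385.
c = 2t² / 22385 = 2·602² / 22385 = 32.3792.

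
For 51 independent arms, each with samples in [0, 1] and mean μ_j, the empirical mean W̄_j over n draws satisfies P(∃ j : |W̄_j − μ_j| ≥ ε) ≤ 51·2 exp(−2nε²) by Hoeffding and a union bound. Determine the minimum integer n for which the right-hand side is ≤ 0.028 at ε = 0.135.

Need 2·51·exp(−2nε²) ≤ 0.028, i.e. exp(−2nε²) ≤ 0.028/102.
So 2nε² ≥ ln(102/0.028) = 8.200524.
Hence n ≥ 8.200524/(2·0.135²) = 224.980.
The smallest integer n is 225.

225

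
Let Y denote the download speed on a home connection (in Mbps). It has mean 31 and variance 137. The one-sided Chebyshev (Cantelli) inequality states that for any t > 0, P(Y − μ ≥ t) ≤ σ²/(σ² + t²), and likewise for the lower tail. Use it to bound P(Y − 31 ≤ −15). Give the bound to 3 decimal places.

Here σ² = 137 and t = 15, so σ² + t² = 362.
Cantelli's bound: 137/362 = 0.3785.

0.378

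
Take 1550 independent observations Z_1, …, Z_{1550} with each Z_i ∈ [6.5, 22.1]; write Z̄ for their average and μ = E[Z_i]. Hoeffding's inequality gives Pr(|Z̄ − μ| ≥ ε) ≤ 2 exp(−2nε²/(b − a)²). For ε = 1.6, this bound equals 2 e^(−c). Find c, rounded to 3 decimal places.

c = 2nε²/(b − a)² = 2·1550·1.6² / 15.6² = 32.6101.

32.610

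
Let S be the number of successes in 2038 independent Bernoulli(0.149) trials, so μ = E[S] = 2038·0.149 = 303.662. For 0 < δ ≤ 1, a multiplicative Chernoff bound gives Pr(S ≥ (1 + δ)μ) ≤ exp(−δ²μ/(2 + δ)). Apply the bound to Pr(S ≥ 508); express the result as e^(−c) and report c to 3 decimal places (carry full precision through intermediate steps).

Write 508 = (1 + δ)μ, so δ = 508/303.662 − 1 = 0.6729126…
Then the exponent is δ²μ/(2 + δ) = (508 − μ)² / (μ·(2 + δ)) = 51.442618.

51.443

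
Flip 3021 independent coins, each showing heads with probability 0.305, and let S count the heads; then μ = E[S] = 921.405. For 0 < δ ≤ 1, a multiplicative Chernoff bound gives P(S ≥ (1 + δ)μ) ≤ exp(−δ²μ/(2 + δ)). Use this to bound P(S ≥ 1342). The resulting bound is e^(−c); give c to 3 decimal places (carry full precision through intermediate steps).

Write 1342 = (1 + δ)μ, so δ = 1342/921.405 − 1 = 0.4564714…
Then the exponent is δ²μ/(2 + δ) = (1342 − μ)² / (μ·(2 + δ)) = 78.156651.

78.157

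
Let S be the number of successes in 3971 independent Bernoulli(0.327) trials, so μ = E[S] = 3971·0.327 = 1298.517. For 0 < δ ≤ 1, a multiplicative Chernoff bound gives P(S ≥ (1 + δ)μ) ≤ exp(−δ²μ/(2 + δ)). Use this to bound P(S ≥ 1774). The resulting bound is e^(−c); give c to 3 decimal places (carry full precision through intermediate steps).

73.583

Write 1774 = (1 + δ)μ, so δ = 1774/1298.517 − 1 = 0.3661739…
Then the exponent is δ²μ/(2 + δ) = (1774 − μ)² / (μ·(2 + δ)) = 73.582696.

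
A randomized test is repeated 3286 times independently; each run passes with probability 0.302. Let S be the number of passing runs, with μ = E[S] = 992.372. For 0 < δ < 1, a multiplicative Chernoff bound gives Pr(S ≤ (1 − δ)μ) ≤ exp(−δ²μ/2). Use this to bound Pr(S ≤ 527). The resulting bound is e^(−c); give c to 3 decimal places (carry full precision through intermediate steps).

109.118

Write 527 = (1 − δ)μ, so δ = 1 − 527/992.372 = 0.4689491…
Then the exponent is δ²μ/2 = (μ − 527)²/(2μ) = 109.117901.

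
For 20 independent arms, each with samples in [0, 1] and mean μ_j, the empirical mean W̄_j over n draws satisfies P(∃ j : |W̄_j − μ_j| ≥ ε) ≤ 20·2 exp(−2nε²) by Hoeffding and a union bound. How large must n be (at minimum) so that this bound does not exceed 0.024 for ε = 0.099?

379

Need 2·20·exp(−2nε²) ≤ 0.024, i.e. exp(−2nε²) ≤ 0.024/40.
So 2nε² ≥ ln(40/0.024) = 7.418581.
Hence n ≥ 7.418581/(2·0.099²) = 378.460.
The smallest integer n is 379.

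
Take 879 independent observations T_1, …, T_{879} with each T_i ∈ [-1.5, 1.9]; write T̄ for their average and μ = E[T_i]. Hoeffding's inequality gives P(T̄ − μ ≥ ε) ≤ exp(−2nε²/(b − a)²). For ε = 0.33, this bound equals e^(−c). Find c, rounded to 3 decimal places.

16.561

c = 2nε²/(b − a)² = 2·879·0.33² / 3.4² = 16.5611.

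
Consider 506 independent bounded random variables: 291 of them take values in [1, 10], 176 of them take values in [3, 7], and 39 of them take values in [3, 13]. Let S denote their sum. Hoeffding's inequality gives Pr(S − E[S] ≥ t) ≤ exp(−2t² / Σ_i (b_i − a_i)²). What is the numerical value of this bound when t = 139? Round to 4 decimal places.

Σ(b_i − a_i)² = 291·9² + 176·4² + 39·10² = 30287.
Exponent = 2·139² / 30287 = 1.27586.
Bound = exp(−1.27586) = 0.27919.

0.2792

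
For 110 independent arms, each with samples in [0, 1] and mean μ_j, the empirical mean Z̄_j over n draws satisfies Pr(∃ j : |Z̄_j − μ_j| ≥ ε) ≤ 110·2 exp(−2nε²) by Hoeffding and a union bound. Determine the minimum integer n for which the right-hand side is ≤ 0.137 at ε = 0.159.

Need 2·110·exp(−2nε²) ≤ 0.137, i.e. exp(−2nε²) ≤ 0.137/220.
So 2nε² ≥ ln(220/0.137) = 7.381402.
Hence n ≥ 7.381402/(2·0.159²) = 145.987.
The smallest integer n is 146.

146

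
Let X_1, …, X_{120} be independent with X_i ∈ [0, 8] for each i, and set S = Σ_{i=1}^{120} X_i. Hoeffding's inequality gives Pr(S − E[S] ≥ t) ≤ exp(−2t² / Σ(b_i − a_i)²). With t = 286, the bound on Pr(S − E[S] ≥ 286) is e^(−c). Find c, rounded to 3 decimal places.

21.301

Σ(b_i − a_i)² = 120·(8)² = 7680.
c = 2t²/7680 = 2·286²/7680 = 21.3010.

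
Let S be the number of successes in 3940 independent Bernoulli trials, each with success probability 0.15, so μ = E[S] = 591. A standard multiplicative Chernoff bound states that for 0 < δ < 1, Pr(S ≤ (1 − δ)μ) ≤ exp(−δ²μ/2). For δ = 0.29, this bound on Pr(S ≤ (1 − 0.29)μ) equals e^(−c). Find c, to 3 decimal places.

24.852

c = δ²μ/2 = 0.29²·591/2 = 24.8515.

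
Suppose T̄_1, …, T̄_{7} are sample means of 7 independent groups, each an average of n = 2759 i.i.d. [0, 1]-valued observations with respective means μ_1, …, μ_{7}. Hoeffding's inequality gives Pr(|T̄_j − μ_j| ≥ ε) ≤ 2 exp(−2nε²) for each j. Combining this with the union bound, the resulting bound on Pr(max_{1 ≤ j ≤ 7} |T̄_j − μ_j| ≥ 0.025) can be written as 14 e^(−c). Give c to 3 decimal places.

Union bound over the 7 events: Pr(max_{1 ≤ j ≤ 7} |T̄_j − μ_j| ≥ 0.025) ≤ 7·2·exp(−2nε²) = 14 exp(−2·2759·0.025²).
So c = 2·2759·0.025² = 3.4487.

3.449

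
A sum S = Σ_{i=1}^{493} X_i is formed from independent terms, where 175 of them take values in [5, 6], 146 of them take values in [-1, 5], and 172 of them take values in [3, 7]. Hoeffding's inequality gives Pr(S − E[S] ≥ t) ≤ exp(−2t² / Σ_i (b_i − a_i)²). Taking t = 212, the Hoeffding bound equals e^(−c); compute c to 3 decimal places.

Σ(b_i − a_i)² = 175·1² + 146·6² + 172·4² = 8183.
c = 2t² / 8183 = 2·212² / 8183 = 10.9847.

10.985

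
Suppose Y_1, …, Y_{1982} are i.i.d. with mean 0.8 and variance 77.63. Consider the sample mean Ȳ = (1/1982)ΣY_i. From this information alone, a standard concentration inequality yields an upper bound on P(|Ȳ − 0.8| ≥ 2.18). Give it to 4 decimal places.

0.0082

With mean and variance of each term known, Chebyshev's inequality bounds the deviation of the sum (or sample mean).
Var(Ȳ) = Var(Y_i)/n = 77.63/1982 = 0.039168.
Chebyshev: P(|Ȳ − 0.8| ≥ 2.18) ≤ Var(Ȳ)/(2.18)² = 77.63/(1982·2.18²) = 0.0082.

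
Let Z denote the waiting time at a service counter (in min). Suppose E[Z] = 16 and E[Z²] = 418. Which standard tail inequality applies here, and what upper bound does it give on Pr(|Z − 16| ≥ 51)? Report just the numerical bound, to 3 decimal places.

0.062

The first two moments determine the variance, so Chebyshev's inequality is the sharpest standard bound available.
Var(Z) = E[Z²] − (E[Z])² = 418 − 256 = 162.
Chebyshev's inequality: Pr(|Z − μ| ≥ t) ≤ Var(Z)/t² = 162/2601 = 0.0623.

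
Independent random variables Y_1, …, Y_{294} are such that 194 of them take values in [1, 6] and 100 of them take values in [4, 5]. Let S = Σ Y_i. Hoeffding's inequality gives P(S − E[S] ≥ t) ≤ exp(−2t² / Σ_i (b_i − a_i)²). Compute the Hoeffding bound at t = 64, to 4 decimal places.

0.1911

Σ(b_i − a_i)² = 194·5² + 100·1² = 4950.
Exponent = 2·64² / 4950 = 1.65495.
Bound = exp(−1.65495) = 0.19110.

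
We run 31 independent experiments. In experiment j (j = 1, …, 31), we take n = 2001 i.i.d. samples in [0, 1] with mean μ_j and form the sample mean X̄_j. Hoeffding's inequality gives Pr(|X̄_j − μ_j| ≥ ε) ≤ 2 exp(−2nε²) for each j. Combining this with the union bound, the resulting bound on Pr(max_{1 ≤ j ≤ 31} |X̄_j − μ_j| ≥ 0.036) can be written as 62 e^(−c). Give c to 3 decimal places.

Union bound over the 31 events: Pr(max_{1 ≤ j ≤ 31} |X̄_j − μ_j| ≥ 0.036) ≤ 31·2·exp(−2nε²) = 62 exp(−2·2001·0.036²).
So c = 2·2001·0.036² = 5.1866.

5.187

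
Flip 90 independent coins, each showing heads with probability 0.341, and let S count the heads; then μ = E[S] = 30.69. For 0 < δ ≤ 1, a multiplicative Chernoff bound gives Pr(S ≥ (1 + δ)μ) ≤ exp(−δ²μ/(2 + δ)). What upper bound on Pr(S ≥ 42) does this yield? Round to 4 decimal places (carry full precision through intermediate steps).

0.1721

Write 42 = (1 + δ)μ, so δ = 42/30.69 − 1 = 0.3685239…
Then the exponent is δ²μ/(2 + δ) = (42 − μ)² / (μ·(2 + δ)) = 1.759748.
Bound = exp(−1.759748) = 0.17209.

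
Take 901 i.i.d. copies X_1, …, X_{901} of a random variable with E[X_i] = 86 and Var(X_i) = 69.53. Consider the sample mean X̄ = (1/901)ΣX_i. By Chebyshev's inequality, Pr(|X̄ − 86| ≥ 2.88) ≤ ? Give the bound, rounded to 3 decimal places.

Var(X̄) = Var(X_i)/n = 69.53/901 = 0.07717.
Chebyshev: Pr(|X̄ − 86| ≥ 2.88) ≤ Var(X̄)/(2.88)² = 69.53/(901·2.88²) = 0.0093.

0.009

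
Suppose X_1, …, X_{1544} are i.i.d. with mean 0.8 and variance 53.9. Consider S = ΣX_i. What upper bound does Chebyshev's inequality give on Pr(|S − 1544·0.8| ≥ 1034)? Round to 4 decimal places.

Var(S) = n·Var(X_i) = 1544·53.9 = 83221.6.
Chebyshev: Pr(|S − 1544·0.8| ≥ 1034) ≤ Var(S)/1034² = 83221.6/1069156 = 0.0778.

0.0778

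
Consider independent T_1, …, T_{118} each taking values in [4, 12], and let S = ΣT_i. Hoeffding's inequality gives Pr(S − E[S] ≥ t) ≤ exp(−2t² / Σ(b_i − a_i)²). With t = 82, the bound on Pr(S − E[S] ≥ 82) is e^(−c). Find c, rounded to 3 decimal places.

Σ(b_i − a_i)² = 118·(8)² = 7552.
c = 2t²/7552 = 2·82²/7552 = 1.7807.

1.781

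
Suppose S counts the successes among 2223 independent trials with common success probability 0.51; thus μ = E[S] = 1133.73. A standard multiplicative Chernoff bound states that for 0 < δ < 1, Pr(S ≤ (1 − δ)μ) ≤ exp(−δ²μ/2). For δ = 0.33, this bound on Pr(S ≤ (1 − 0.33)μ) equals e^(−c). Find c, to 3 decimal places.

c = δ²μ/2 = 0.33²·1133.73/2 = 61.7316.

61.732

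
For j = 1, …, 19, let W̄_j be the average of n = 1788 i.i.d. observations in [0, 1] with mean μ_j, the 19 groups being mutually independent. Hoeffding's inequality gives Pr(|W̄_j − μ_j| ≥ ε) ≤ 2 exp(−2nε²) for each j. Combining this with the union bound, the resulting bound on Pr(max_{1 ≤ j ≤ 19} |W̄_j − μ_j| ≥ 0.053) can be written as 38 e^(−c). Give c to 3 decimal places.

10.045

Union bound over the 19 events: Pr(max_{1 ≤ j ≤ 19} |W̄_j − μ_j| ≥ 0.053) ≤ 19·2·exp(−2nε²) = 38 exp(−2·1788·0.053²).
So c = 2·1788·0.053² = 10.0450.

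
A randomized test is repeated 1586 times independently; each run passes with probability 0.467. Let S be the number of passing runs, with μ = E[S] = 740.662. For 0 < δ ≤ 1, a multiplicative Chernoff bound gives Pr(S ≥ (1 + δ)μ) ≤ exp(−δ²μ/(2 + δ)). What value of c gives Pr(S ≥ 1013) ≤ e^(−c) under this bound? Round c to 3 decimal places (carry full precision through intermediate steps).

42.293

Write 1013 = (1 + δ)μ, so δ = 1013/740.662 − 1 = 0.3676954…
Then the exponent is δ²μ/(2 + δ) = (1013 − μ)² / (μ·(2 + δ)) = 42.293205.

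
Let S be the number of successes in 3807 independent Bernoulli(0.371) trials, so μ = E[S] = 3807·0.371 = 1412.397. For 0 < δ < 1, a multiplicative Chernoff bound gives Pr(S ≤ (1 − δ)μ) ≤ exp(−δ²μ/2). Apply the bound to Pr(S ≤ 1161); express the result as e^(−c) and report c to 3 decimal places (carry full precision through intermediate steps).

Write 1161 = (1 − δ)μ, so δ = 1 − 1161/1412.397 = 0.1779932…
Then the exponent is δ²μ/2 = (μ − 1161)²/(2μ) = 22.373473.

22.373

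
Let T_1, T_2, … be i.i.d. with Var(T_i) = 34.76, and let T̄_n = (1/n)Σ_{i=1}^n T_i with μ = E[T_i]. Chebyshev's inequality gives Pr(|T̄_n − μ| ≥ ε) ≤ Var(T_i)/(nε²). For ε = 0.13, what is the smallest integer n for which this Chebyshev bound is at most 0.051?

Require 34.76/(n·0.13²) ≤ 0.051, i.e. n ≥ 34.76/(0.051·0.13²) = 40329.505.
The smallest integer n is 40330.

40330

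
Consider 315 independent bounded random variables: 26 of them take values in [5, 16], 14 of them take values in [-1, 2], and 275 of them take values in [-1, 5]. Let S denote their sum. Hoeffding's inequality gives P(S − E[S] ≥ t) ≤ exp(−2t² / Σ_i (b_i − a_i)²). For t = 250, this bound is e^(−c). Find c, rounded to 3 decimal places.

9.490

Σ(b_i − a_i)² = 26·11² + 14·3² + 275·6² = 13172.
c = 2t² / 13172 = 2·250² / 13172 = 9.4898.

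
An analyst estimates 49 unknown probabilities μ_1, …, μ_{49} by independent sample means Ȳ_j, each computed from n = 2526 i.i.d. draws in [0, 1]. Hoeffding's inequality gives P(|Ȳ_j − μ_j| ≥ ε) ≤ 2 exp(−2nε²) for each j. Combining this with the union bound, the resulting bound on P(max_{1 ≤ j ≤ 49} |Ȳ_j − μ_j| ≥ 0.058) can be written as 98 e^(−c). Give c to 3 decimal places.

Union bound over the 49 events: P(max_{1 ≤ j ≤ 49} |Ȳ_j − μ_j| ≥ 0.058) ≤ 49·2·exp(−2nε²) = 98 exp(−2·2526·0.058²).
So c = 2·2526·0.058² = 16.9949.

16.995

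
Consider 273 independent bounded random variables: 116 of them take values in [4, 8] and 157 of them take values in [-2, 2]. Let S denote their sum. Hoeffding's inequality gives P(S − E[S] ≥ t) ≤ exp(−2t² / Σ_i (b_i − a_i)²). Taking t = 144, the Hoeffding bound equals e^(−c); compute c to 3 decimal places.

Σ(b_i − a_i)² = 116·4² + 157·4² = 4368.
c = 2t² / 4368 = 2·144² / 4368 = 9.4945.

9.495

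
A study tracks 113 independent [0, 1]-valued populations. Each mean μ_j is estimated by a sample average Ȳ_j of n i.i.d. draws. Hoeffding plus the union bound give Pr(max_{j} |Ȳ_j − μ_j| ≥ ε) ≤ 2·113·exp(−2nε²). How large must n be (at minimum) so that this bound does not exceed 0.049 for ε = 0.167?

Need 2·113·exp(−2nε²) ≤ 0.049, i.e. exp(−2nε²) ≤ 0.049/226.
So 2nε² ≥ ln(226/0.049) = 8.436470.
Hence n ≥ 8.436470/(2·0.167²) = 151.251.
The smallest integer n is 152.

152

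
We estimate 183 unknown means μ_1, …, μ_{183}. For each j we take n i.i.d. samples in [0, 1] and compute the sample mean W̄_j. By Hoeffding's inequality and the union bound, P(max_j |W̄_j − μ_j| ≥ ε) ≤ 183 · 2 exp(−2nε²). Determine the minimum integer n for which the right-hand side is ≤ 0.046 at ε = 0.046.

Need 2·183·exp(−2nε²) ≤ 0.046, i.e. exp(−2nε²) ≤ 0.046/366.
So 2nε² ≥ ln(366/0.046) = 8.981747.
Hence n ≥ 8.981747/(2·0.046²) = 2122.341.
The smallest integer n is 2123.

2123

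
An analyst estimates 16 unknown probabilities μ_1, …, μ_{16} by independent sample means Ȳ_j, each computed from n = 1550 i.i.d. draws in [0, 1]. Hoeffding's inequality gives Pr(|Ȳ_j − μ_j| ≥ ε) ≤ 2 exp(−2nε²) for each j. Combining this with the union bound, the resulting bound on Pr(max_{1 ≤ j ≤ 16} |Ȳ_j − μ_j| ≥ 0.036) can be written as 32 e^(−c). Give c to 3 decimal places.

4.018

Union bound over the 16 events: Pr(max_{1 ≤ j ≤ 16} |Ȳ_j − μ_j| ≥ 0.036) ≤ 16·2·exp(−2nε²) = 32 exp(−2·1550·0.036²).
So c = 2·1550·0.036² = 4.0176.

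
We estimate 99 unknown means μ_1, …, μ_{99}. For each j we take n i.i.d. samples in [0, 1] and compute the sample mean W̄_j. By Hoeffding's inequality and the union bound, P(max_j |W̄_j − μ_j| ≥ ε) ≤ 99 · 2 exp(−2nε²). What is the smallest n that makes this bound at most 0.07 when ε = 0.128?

Need 2·99·exp(−2nε²) ≤ 0.07, i.e. exp(−2nε²) ≤ 0.07/198.
So 2nε² ≥ ln(198/0.07) = 7.947527.
Hence n ≥ 7.947527/(2·0.128²) = 242.539.
The smallest integer n is 243.

243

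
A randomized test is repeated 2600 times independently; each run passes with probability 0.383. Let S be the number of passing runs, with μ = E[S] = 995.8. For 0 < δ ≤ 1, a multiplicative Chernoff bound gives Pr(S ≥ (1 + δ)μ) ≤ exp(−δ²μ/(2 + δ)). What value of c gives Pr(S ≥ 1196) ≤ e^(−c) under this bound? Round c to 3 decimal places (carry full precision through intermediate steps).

Write 1196 = (1 + δ)μ, so δ = 1196/995.8 − 1 = 0.2010444…
Then the exponent is δ²μ/(2 + δ) = (1196 − μ)² / (μ·(2 + δ)) = 18.286358.

18.286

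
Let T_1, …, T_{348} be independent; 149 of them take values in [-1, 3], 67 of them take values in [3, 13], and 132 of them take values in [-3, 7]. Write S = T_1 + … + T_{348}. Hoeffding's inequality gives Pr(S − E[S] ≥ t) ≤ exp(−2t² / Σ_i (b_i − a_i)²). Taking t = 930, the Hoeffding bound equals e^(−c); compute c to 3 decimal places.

77.625

Σ(b_i − a_i)² = 149·4² + 67·10² + 132·10² = 22284.
c = 2t² / 22284 = 2·930² / 22284 = 77.6252.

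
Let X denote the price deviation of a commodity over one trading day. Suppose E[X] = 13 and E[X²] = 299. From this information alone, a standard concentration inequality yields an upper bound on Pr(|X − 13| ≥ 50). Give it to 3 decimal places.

0.052

The first two moments determine the variance, so Chebyshev's inequality is the sharpest standard bound available.
Var(X) = E[X²] − (E[X])² = 299 − 169 = 130.
Chebyshev's inequality: Pr(|X − μ| ≥ t) ≤ Var(X)/t² = 130/2500 = 0.0520.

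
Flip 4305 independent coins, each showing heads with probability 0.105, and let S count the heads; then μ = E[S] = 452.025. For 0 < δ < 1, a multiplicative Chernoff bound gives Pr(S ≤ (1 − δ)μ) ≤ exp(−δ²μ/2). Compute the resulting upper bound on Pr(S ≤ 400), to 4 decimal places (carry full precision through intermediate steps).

0.0501

Write 400 = (1 − δ)μ, so δ = 1 − 400/452.025 = 0.1150932…
Then the exponent is δ²μ/2 = (μ − 400)²/(2μ) = 2.993862.
Bound = exp(−2.993862) = 0.05009.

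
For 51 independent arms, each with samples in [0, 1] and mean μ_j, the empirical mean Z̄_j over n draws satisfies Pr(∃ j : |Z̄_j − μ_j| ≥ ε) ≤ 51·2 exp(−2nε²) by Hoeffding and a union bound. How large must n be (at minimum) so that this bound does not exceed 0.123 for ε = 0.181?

103

Need 2·51·exp(−2nε²) ≤ 0.123, i.e. exp(−2nε²) ≤ 0.123/102.
So 2nε² ≥ ln(102/0.123) = 6.720544.
Hence n ≥ 6.720544/(2·0.181²) = 102.569.
The smallest integer n is 103.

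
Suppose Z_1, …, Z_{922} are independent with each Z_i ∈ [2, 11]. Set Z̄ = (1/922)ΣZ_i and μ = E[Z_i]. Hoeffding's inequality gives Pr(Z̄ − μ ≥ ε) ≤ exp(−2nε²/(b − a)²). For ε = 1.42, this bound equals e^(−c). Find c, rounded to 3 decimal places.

45.904

c = 2nε²/(b − a)² = 2·922·1.42² / 9² = 45.9042.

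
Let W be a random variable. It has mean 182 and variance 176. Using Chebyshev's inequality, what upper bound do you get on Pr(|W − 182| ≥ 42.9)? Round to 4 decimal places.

0.0956

Chebyshev: Pr(|W − μ| ≥ t) ≤ Var(W)/t².
Bound = 176 / 1840.41 = 0.0956.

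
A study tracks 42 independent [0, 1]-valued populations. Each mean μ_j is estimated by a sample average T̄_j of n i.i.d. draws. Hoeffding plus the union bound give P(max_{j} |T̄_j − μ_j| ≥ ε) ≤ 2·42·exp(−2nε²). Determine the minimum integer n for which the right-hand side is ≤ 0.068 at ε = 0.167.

Need 2·42·exp(−2nε²) ≤ 0.068, i.e. exp(−2nε²) ≤ 0.068/84.
So 2nε² ≥ ln(84/0.068) = 7.119064.
Hence n ≥ 7.119064/(2·0.167²) = 127.632.
The smallest integer n is 128.

128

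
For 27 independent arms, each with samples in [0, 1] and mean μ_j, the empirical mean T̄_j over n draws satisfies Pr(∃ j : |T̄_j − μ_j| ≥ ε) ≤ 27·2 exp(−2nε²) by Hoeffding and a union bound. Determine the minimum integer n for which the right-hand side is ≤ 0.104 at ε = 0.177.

Need 2·27·exp(−2nε²) ≤ 0.104, i.e. exp(−2nε²) ≤ 0.104/54.
So 2nε² ≥ ln(54/0.104) = 6.252348.
Hence n ≥ 6.252348/(2·0.177²) = 99.785.
The smallest integer n is 100.

100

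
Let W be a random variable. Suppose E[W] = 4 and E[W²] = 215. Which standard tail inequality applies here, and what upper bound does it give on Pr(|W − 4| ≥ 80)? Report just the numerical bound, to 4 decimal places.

The first two moments determine the variance, so Chebyshev's inequality is the sharpest standard bound available.
Var(W) = E[W²] − (E[W])² = 215 − 16 = 199.
Chebyshev's inequality: Pr(|W − μ| ≥ t) ≤ Var(W)/t² = 199/6400 = 0.0311.

0.0311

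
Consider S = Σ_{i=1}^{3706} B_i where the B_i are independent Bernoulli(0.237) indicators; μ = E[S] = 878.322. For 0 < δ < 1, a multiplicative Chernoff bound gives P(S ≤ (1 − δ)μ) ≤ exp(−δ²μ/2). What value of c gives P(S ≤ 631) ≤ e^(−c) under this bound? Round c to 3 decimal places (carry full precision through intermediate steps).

Write 631 = (1 − δ)μ, so δ = 1 − 631/878.322 = 0.2815847…
Then the exponent is δ²μ/2 = (μ − 631)²/(2μ) = 34.821040.

34.821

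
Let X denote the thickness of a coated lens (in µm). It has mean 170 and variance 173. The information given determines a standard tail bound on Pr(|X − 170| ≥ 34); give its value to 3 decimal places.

Mean and variance are known, so Chebyshev's inequality applies.
Chebyshev: Pr(|X − μ| ≥ t) ≤ Var(X)/t².
Bound = 173 / 1156 = 0.1497.

0.150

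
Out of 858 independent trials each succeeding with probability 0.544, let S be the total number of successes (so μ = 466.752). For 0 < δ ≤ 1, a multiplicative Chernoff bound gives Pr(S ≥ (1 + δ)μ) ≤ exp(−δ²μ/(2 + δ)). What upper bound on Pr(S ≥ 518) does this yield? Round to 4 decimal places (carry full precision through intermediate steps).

0.0695

Write 518 = (1 + δ)μ, so δ = 518/466.752 − 1 = 0.1097971…
Then the exponent is δ²μ/(2 + δ) = (518 − μ)² / (μ·(2 + δ)) = 2.667024.
Bound = exp(−2.667024) = 0.06946.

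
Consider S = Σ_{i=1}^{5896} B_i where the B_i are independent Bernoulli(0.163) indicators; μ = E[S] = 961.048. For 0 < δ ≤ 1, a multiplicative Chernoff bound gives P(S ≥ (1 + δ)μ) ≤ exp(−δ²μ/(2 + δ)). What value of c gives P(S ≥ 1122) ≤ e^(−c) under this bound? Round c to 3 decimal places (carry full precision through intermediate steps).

Write 1122 = (1 + δ)μ, so δ = 1122/961.048 − 1 = 0.1674755…
Then the exponent is δ²μ/(2 + δ) = (1122 − μ)² / (μ·(2 + δ)) = 12.436366.

12.436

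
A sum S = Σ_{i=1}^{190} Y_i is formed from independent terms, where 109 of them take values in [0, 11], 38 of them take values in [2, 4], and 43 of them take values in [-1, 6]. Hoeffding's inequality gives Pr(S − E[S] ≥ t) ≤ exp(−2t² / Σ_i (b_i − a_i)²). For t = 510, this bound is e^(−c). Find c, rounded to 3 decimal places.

33.674

Σ(b_i − a_i)² = 109·11² + 38·2² + 43·7² = 15448.
c = 2t² / 15448 = 2·510² / 15448 = 33.6743.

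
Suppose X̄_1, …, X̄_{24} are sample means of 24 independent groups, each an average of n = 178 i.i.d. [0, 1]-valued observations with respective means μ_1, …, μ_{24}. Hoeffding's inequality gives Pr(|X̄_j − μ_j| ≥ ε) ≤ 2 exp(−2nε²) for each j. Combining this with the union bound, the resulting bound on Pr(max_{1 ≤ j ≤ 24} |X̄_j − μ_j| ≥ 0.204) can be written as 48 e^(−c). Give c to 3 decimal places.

Union bound over the 24 events: Pr(max_{1 ≤ j ≤ 24} |X̄_j − μ_j| ≥ 0.204) ≤ 24·2·exp(−2nε²) = 48 exp(−2·178·0.204²).
So c = 2·178·0.204² = 14.8153.

14.815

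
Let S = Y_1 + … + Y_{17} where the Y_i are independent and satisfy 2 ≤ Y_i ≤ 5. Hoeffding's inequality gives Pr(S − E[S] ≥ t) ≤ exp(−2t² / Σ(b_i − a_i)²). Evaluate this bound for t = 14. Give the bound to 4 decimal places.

Σ(b_i − a_i)² = 17·(3)² = 153.
Exponent = 2·14²/153 = 2.5621.
Bound = exp(−2.5621) = 0.07714.

0.0771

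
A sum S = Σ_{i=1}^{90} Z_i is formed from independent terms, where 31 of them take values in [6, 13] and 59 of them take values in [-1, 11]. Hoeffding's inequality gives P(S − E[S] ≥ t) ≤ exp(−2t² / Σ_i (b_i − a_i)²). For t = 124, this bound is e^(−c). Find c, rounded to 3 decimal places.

3.071

Σ(b_i − a_i)² = 31·7² + 59·12² = 10015.
c = 2t² / 10015 = 2·124² / 10015 = 3.0706.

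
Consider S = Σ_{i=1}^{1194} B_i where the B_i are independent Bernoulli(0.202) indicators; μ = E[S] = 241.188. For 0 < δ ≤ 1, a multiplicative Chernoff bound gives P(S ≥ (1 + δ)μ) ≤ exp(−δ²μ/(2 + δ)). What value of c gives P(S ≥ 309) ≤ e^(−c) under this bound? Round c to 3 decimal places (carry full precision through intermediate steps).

8.358

Write 309 = (1 + δ)μ, so δ = 309/241.188 − 1 = 0.2811583…
Then the exponent is δ²μ/(2 + δ) = (309 − μ)² / (μ·(2 + δ)) = 8.357993.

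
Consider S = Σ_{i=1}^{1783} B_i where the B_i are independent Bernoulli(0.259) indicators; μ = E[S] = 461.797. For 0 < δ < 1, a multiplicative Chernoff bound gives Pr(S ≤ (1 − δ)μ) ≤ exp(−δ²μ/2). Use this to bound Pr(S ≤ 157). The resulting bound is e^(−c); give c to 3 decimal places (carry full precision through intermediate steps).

100.587

Write 157 = (1 − δ)μ, so δ = 1 − 157/461.797 = 0.6600238…
Then the exponent is δ²μ/2 = (μ − 157)²/(2μ) = 100.586634.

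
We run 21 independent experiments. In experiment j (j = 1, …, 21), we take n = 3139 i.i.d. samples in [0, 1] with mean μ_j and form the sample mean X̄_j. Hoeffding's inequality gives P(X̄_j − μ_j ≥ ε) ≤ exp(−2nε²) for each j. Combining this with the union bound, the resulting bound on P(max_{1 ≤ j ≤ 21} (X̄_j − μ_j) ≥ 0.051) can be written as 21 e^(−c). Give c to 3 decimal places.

16.329

Union bound over the 21 events: P(max_{1 ≤ j ≤ 21} (X̄_j − μ_j) ≥ 0.051) ≤ 21·exp(−2nε²) = 21 exp(−2·3139·0.051²).
So c = 2·3139·0.051² = 16.3291.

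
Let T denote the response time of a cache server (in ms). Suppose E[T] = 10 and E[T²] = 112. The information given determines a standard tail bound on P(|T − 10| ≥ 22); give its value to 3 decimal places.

The first two moments determine the variance, so Chebyshev's inequality is the sharpest standard bound available.
Var(T) = E[T²] − (E[T])² = 112 − 100 = 12.
Chebyshev's inequality: P(|T − μ| ≥ t) ≤ Var(T)/t² = 12/484 = 0.0248.

0.025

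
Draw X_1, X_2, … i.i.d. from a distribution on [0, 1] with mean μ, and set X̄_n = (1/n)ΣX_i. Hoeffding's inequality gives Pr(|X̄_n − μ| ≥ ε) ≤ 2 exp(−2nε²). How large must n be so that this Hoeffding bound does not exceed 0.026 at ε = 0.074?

397

Require 2·exp(−2nε²) ≤ 0.026, i.e. 2nε² ≥ ln(2/0.026) = 4.342806.
So n ≥ 4.342806 / (2·0.074²) = 396.531.
The smallest integer n is 397.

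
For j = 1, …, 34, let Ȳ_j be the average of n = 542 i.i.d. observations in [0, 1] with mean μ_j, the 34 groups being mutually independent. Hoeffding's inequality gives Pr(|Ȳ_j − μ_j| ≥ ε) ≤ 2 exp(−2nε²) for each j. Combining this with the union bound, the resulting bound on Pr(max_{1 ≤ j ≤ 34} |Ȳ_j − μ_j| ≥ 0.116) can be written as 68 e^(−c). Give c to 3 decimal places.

Union bound over the 34 events: Pr(max_{1 ≤ j ≤ 34} |Ȳ_j − μ_j| ≥ 0.116) ≤ 34·2·exp(−2nε²) = 68 exp(−2·542·0.116²).
So c = 2·542·0.116² = 14.5863.

14.586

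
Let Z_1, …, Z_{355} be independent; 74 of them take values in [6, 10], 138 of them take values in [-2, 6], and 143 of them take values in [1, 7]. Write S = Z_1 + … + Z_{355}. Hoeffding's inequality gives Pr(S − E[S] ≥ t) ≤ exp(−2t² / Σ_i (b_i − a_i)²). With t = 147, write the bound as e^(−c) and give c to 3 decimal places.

2.850

Σ(b_i − a_i)² = 74·4² + 138·8² + 143·6² = 15164.
c = 2t² / 15164 = 2·147² / 15164 = 2.8500.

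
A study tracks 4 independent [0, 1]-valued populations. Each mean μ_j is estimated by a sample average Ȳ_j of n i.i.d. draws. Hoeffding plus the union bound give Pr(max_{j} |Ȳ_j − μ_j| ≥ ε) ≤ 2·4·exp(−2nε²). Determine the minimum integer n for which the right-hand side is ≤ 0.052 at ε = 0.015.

Need 2·4·exp(−2nε²) ≤ 0.052, i.e. exp(−2nε²) ≤ 0.052/8.
So 2nε² ≥ ln(8/0.052) = 5.035953.
Hence n ≥ 5.035953/(2·0.015²) = 11191.007.
The smallest integer n is 11192.

11192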